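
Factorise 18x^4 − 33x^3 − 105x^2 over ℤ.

3x^2(2x − 7)(3x + 5)

Pull out the common factor 3x^2, then factor the remaining trinomial.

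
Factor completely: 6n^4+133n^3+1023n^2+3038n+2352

By the rational root theorem, n = −7 is a root, so (n+7) is a factor; dividing leaves 6n^3+91n^2+386n+336.
Then n = −8 is a root, giving the factor (n+8) and quotient 6n^2+43n+42.
The remaining quadratic factors as (6n+7)(n+6).

(6n+7)(n+6)(n+7)(n+8)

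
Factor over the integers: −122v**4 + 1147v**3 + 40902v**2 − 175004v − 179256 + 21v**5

By the rational root theorem, v = 14/3 is a root, giving the factor (3v − 14) and quotient 7v**4 − 8v**3 + 345v**2 + 15244v + 12804.
Next, v = −11 is a root, so (v + 11) divides it; the quotient is 7v**3 − 85v**2 + 1280v + 1164.
Continuing, v = −6/7 is a root, giving the factor (7v + 6) and quotient v**2 − 13v + 194.
The quadratic v**2 − 13v + 194 has discriminant −607 < 0 and is irreducible over ℤ.

(3v − 14)(7v + 6)(v + 11)(v**2 − 13v + 194)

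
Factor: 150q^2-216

6(5q+6)(5q-6)

Factor out 6, leaving 25q^2-36, which is a difference of two squares.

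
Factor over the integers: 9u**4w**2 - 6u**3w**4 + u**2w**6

Pull out the common factor u**2w**2, leaving 9u**2 - 6uw**2 + w**4.
Recognize a perfect-square trinomial with the parts 3u and w**2.

u**2w**2(3u - w**2)**2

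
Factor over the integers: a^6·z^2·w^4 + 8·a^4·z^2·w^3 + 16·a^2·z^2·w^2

Every term has a factor of a^2·z^2·w^2; factoring it out leaves a^4·w^2 + 8·a^2·w + 16.
Recognize a perfect-square trinomial with the parts 4 and a^2·w.

a^2·w^2·z^2·(a^2·w + 4)^2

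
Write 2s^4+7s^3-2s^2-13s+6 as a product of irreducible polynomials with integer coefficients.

(2s-1)(s+2)(s+3)(s-1)

Trying the rational-root candidates, s = -2 is a root, giving the factor (s+2) and quotient 2s^3+3s^2-8s+3.
Then s = 1/2 is a root, giving the factor (2s-1) and quotient s^2+2s-3.
The remaining quadratic factors as (s+3)(s-1).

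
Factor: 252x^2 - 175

Every term has a factor of 7. Then 36x^2 - 25 = (6x)² − (5)².

7(6x + 5)(6x - 5)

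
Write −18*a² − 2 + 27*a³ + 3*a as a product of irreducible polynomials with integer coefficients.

(3*a − 2)*(9*a² + 1)

Group as (27*a³ + 3*a) + (−18*a² − 2) = 3*a*(9*a² + 1) − 2*(9*a² + 1).
Both groups share the factor (9*a² + 1).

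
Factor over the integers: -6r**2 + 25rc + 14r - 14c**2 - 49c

-(3r - 2c - 7)(2r - 7c)

Group: -2r(3r - 2c - 7) + 7c(3r - 2c - 7); both groups contain (3r - 2c - 7).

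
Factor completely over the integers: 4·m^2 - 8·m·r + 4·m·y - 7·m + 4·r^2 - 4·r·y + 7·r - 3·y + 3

(4·m - 4·r - 3)·(m - r + y - 1)

Group: 4·m·(m - r + y - 1) + (-4·r - 3)·(m - r + y - 1); both groups contain (m - r + y - 1).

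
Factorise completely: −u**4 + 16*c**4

(2*c + u)*(2*c − u)*(4*c**2 + u**2)

Difference of squares twice: with A = 2*c and B = u, A⁴ − B⁴ = (A² − B²)(A² + B²), and A² − B² factors again.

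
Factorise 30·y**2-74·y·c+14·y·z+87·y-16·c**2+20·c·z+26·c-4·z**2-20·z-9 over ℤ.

Group: 3·y·(10·y+2·c-2·z-1) + (-8·c+2·z+9)·(10·y+2·c-2·z-1); both groups contain (10·y+2·c-2·z-1).

(3·y-8·c+2·z+9)·(10·y+2·c-2·z-1)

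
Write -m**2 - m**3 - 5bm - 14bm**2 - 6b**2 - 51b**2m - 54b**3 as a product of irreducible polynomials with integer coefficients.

Group: 3b(-18b**2 - 11bm - 2b - m**2 - m) + m(-18b**2 - 11bm - 2b - m**2 - m); both groups contain (-18b**2 - 11bm - 2b - m**2 - m), so (3b + m) is a factor with cofactor -18b**2 - 11bm - 2b - m**2 - m.
The cofactor groups again: -18b**2 - 11bm - 2b - m**2 - m = -2b(9b + m + 1) - m(9b + m + 1); both groups contain (9b + m + 1), giving -(2b + m)(9b + m + 1).

-(2b + m)(3b + m)(9b + m + 1)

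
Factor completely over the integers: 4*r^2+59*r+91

(4*r+7)*(r+13)

Need a pair with product 4·91 = 364 and sum 59: that's 52 and 7.
Split the middle term: 4*r^2+52*r + 7*r+91 = 4*r*(r+13) + 7*(r+13).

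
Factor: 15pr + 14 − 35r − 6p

(3p − 7)(5r − 2)

Group as (15pr − 6p) + (−35r + 14) = 3p(5r − 2) − 7(5r − 2).
Both groups share the factor (5r − 2).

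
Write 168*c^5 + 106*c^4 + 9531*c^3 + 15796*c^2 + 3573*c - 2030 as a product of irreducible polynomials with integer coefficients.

(4*c - 1)*(6*c + 7)*(7*c + 5)*(c^2 - c + 58)

Among the possible rational roots, c = -7/6 is a root, so (6*c + 7) divides it; the quotient is 28*c^4 - 15*c^3 + 1606*c^2 + 759*c - 290.
Next, c = -5/7 is a root, so (7*c + 5) is a factor; dividing leaves 4*c^3 - 5*c^2 + 233*c - 58.
Next, c = 1/4 is a root, giving the factor (4*c - 1) and quotient c^2 - c + 58.
The quadratic c^2 - c + 58 has discriminant -231 < 0 and is irreducible over ℤ.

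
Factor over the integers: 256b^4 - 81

Write as (16b^2)² − (9)², then factor 16b^2 - 9 once more.

(4b + 3)(4b - 3)(16b^2 + 9)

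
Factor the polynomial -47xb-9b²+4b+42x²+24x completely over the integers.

Group: 7x(6x+b) + (-9b+4)(6x+b); both groups contain (6x+b).

(7x-9b+4)(6x+b)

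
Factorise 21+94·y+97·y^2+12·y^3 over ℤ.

(3·y+1)·(4·y+3)·(y+7)

Among the possible rational roots, y = -1/3 is a root, giving the factor (3·y+1) and quotient 4·y^2+31·y+21.
The remaining quadratic factors as (4·y+3)(y+7).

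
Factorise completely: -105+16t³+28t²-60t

Group as (16t³-60t) + (28t²-105) = 4t(4t²-15) + 7(4t²-15).
Both groups share the factor (4t²-15).

(4t+7)(4t²-15)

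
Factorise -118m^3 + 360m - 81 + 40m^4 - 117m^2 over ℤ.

(2m - 3)(4m - 1)(5m + 9)(m - 3)

Among the possible rational roots, m = 3 is a root, so (m - 3) is a factor; dividing leaves 40m^3 + 2m^2 - 111m + 27.
Continuing, m = 3/2 is a root, giving the factor (2m - 3) and quotient 20m^2 + 31m - 9.
The remaining quadratic factors as (5m + 9)(4m - 1).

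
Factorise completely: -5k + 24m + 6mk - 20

Group as (6mk + 24m) + (-5k - 20) = 6m(k + 4) - 5(k + 4).
Both groups share the factor (k + 4).

(6m - 5)(k + 4)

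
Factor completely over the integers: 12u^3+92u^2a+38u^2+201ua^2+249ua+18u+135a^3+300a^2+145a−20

Group: 2u(6u^2+37ua+7u+45a^2+40a−5) + (3a+4)(6u^2+37ua+7u+45a^2+40a−5); both groups contain (6u^2+37ua+7u+45a^2+40a−5), so (2u+3a+4) is a factor with cofactor 6u^2+37ua+7u+45a^2+40a−5.
The cofactor groups again: 6u^2+37ua+7u+45a^2+40a−5 = 3u(2u+9a−1) + (5a+5)(2u+9a−1); both groups contain (2u+9a−1), giving (3u+5a+5)(2u+9a−1).

(2u+3a+4)(3u+5a+5)(2u+9a−1)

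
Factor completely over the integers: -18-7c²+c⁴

Substitute u = c² to get a quadratic in u, then factor.
c²-9 is a difference of squares.
c²+2 is irreducible over ℤ (always positive, so no real roots).

(c+3)(c-3)(c²+2)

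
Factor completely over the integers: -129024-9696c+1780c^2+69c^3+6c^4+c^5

(c+12)(c+7)(c-8)(c^2-5c+192)

Testing divisors of the constant over divisors of the leading coefficient, c = -7 is a root, giving the factor (c+7) and quotient c^4-c^3+76c^2+1248c-18432.
Continuing, c = -12 is a root, so (c+12) is a factor; dividing leaves c^3-13c^2+232c-1536.
Continuing, c = 8 is a root, so (c-8) is a factor; dividing leaves c^2-5c+192.
The quadratic c^2-5c+192 has discriminant -743 < 0 and is irreducible over ℤ.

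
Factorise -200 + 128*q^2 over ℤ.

8*(4*q + 5)*(4*q - 5)

Pull out the common factor 8; 16*q^2 - 25 is a difference of squares.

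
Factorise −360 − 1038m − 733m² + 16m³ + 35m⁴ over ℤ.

By the rational root theorem, m = −4 is a root, giving the factor (m + 4) and quotient 35m³ − 124m² − 237m − 90.
Then m = −3/5 is a root, so (5m + 3) is a factor; dividing leaves 7m² − 29m − 30.
The remaining quadratic factors as (7m + 6)(m − 5).

(5m + 3)(7m + 6)(m + 4)(m − 5)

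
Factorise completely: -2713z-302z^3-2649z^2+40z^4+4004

Among the possible rational roots, z = -7/2 is a root, giving the factor (2z+7) and quotient 20z^3-221z^2-551z+572.
Continuing, z = 13 is a root, so (z-13) is a factor; dividing leaves 20z^2+39z-44.
The remaining quadratic factors as (4z+11)(5z-4).

(2z+7)(4z+11)(5z-4)(z-13)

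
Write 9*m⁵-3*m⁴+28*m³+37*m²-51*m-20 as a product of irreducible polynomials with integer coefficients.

(3*m+1)*(3*m+4)*(m-1)*(m²-m+5)

Trying the rational-root candidates, m = -4/3 is a root, giving the factor (3*m+4) and quotient 3*m⁴-5*m³+16*m²-9*m-5.
Continuing, m = 1 is a root, so (m-1) is a factor; dividing leaves 3*m³-2*m²+14*m+5.
Continuing, m = -1/3 is a root, so (3*m+1) is a factor; dividing leaves m²-m+5.
The quadratic m²-m+5 has discriminant -19 < 0 and is irreducible over ℤ.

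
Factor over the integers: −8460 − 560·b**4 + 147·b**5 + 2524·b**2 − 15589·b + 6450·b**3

Among the possible rational roots, b = −9/7 is a root, so (7·b + 9) is a factor; dividing leaves 21·b**4 − 107·b**3 + 1059·b**2 − 1001·b − 940.
Continuing, b = 5/3 is a root, so (3·b − 5) is a factor; dividing leaves 7·b**3 − 24·b**2 + 313·b + 188.
Continuing, b = −4/7 is a root, so (7·b + 4) divides it; the quotient is b**2 − 4·b + 47.
The quadratic b**2 − 4·b + 47 has discriminant −172 < 0 and is irreducible over ℤ.

(3·b − 5)·(7·b + 4)·(7·b + 9)·(b**2 − 4·b + 47)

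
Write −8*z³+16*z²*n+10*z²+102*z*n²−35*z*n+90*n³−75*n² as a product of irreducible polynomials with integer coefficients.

Group: 4*z*(−2*z²+7*z*n+15*n²) + (6*n−5)*(−2*z²+7*z*n+15*n²); both groups contain (−2*z²+7*z*n+15*n²), so (4*z+6*n−5) is a factor with cofactor −2*z²+7*z*n+15*n².
The cofactor groups again: −2*z²+7*z*n+15*n² = −z*(2*z+3*n) + 5*n*(2*z+3*n); both groups contain (2*z+3*n), giving −(z−5*n)*(2*z+3*n).

−(z−5*n)*(2*z+3*n)*(4*z+6*n−5)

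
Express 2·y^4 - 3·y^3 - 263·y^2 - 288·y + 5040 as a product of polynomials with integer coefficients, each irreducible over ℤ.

By the rational root theorem, y = -15/2 is a root, giving the factor (2·y + 15) and quotient y^3 - 9·y^2 - 64·y + 336.
Continuing, y = 12 is a root, giving the factor (y - 12) and quotient y^2 + 3·y - 28.
The remaining quadratic factors as (y + 7)(y - 4).

(2·y + 15)·(y + 7)·(y - 12)·(y - 4)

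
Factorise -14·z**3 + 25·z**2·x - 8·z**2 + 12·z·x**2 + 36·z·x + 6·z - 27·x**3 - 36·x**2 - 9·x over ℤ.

-(2·z - 3·x)·(7·z - 9·x - 3)·(z + x + 1)

Group: 2·z·(-7·z**2 + 2·z·x - 4·z + 9·x**2 + 12·x + 3) - 3·x·(-7·z**2 + 2·z·x - 4·z + 9·x**2 + 12·x + 3); both groups contain (-7·z**2 + 2·z·x - 4·z + 9·x**2 + 12·x + 3), so (2·z - 3·x) is a factor with cofactor -7·z**2 + 2·z·x - 4·z + 9·x**2 + 12·x + 3.
The cofactor groups again: -7·z**2 + 2·z·x - 4·z + 9·x**2 + 12·x + 3 = -z·(7·z - 9·x - 3) + (-x - 1)·(7·z - 9·x - 3); both groups contain (7·z - 9·x - 3), giving -(z + x + 1)·(7·z - 9·x - 3).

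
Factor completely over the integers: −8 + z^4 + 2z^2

Substitute u = z^2 to get a quadratic in u, then factor.
z^2 + 4 is irreducible over ℤ (sum of squares).
z^2 − 2 is irreducible over ℤ (2 is not a perfect square).

(z^2 + 4)(z^2 − 2)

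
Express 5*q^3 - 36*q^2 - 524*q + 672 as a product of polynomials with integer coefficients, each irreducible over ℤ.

(5*q - 6)*(q + 8)*(q - 14)

Trying the rational-root candidates, q = 14 is a root, so (q - 14) divides it; the quotient is 5*q^2 + 34*q - 48.
The remaining quadratic factors as (5*q - 6)(q + 8).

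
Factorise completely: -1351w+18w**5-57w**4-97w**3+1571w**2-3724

Among the possible rational roots, w = 7/3 is a root, so (3w-7) divides it; the quotient is 6w**4-5w**3-44w**2+421w+532.
Next, w = -4 is a root, so (w+4) is a factor; dividing leaves 6w**3-29w**2+72w+133.
Next, w = -7/6 is a root, giving the factor (6w+7) and quotient w**2-6w+19.
The quadratic w**2-6w+19 has discriminant -40 < 0 and is irreducible over ℤ.

(3w-7)(6w+7)(w+4)(w**2-6w+19)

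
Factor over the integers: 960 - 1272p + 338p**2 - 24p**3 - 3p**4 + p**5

(p + 8)(p - 1)(p - 4)(p**2 - 6p + 30)

Testing divisors of the constant over divisors of the leading coefficient, p = -8 is a root, so (p + 8) is a factor; dividing leaves p**4 - 11p**3 + 64p**2 - 174p + 120.
Next, p = 1 is a root, so (p - 1) is a factor; dividing leaves p**3 - 10p**2 + 54p - 120.
Continuing, p = 4 is a root, giving the factor (p - 4) and quotient p**2 - 6p + 30.
The quadratic p**2 - 6p + 30 has discriminant -84 < 0 and is irreducible over ℤ.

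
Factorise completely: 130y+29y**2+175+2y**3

Trying the rational-root candidates, y = -5/2 is a root, so (2y+5) divides it; the quotient is y**2+12y+35.
The remaining quadratic factors as (y+7)(y+5).

(2y+5)(y+5)(y+7)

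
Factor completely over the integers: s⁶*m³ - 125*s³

s³*(s*m - 5)*(s²*m² + 5*s*m + 25)

Every term has a factor of s³; factoring it out leaves s³*m³ - 125.
Recognize a difference of cubes with the parts s*m and 5.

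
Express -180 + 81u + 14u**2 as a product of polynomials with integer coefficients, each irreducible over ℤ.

Need a pair with product 14·(-180) = -2520 and sum 81: that's -24 and 105.
Split the middle term: 14u**2 - 24u + 105u - 180 = 2u(7u - 12) + 15(7u - 12).

(2u + 15)(7u - 12)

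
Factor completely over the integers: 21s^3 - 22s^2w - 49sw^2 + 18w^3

Group: s(21s^2 + 20sw - 9w^2) - 2w(21s^2 + 20sw - 9w^2); both groups contain (21s^2 + 20sw - 9w^2), so (s - 2w) is a factor with cofactor 21s^2 + 20sw - 9w^2.
The cofactor groups again: 21s^2 + 20sw - 9w^2 = 7s(3s - w) + 9w(3s - w); both groups contain (3s - w), giving (7s + 9w)(3s - w).

(3s - w)(7s + 9w)(s - 2w)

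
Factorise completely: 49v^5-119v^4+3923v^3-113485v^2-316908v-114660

(7v+15)(7v+3)(v-13)(v^2+8v+196)

Among the possible rational roots, v = -15/7 is a root, so (7v+15) is a factor; dividing leaves 7v^4-32v^3+629v^2-17560v-7644.
Next, v = -3/7 is a root, giving the factor (7v+3) and quotient v^3-5v^2+92v-2548.
Continuing, v = 13 is a root, so (v-13) is a factor; dividing leaves v^2+8v+196.
The quadratic v^2+8v+196 has discriminant -720 < 0 and is irreducible over ℤ.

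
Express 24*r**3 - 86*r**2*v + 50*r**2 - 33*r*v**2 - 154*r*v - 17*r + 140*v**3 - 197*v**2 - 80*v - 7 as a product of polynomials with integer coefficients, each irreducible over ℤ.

Group: 3*r*(8*r**2 - 18*r*v - 2*r - 35*v**2 - 12*v - 1) + (-4*v + 7)*(8*r**2 - 18*r*v - 2*r - 35*v**2 - 12*v - 1); both groups contain (8*r**2 - 18*r*v - 2*r - 35*v**2 - 12*v - 1), so (3*r - 4*v + 7) is a factor with cofactor 8*r**2 - 18*r*v - 2*r - 35*v**2 - 12*v - 1.
The cofactor groups again: 8*r**2 - 18*r*v - 2*r - 35*v**2 - 12*v - 1 = 4*r*(2*r - 7*v - 1) + (5*v + 1)*(2*r - 7*v - 1); both groups contain (2*r - 7*v - 1), giving (4*r + 5*v + 1)*(2*r - 7*v - 1).

(2*r - 7*v - 1)*(3*r - 4*v + 7)*(4*r + 5*v + 1)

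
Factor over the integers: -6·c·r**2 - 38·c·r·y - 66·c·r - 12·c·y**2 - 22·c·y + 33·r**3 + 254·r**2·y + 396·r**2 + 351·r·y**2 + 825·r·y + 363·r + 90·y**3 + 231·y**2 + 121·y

Group: 3·r·(-2·c·r - 12·c·y - 22·c + 11·r**2 + 81·r·y + 132·r + 90·y**2 + 231·y + 121) + y·(-2·c·r - 12·c·y - 22·c + 11·r**2 + 81·r·y + 132·r + 90·y**2 + 231·y + 121); both groups contain (-2·c·r - 12·c·y - 22·c + 11·r**2 + 81·r·y + 132·r + 90·y**2 + 231·y + 121), so (3·r + y) is a factor with cofactor -2·c·r - 12·c·y - 22·c + 11·r**2 + 81·r·y + 132·r + 90·y**2 + 231·y + 121.
The cofactor groups again: -2·c·r - 12·c·y - 22·c + 11·r**2 + 81·r·y + 132·r + 90·y**2 + 231·y + 121 = -r·(2·c - 11·r - 15·y - 11) + (-6·y - 11)·(2·c - 11·r - 15·y - 11); both groups contain (2·c - 11·r - 15·y - 11), giving -(r + 6·y + 11)·(2·c - 11·r - 15·y - 11).

-(2·c - 11·r - 15·y - 11)·(3·r + y)·(r + 6·y + 11)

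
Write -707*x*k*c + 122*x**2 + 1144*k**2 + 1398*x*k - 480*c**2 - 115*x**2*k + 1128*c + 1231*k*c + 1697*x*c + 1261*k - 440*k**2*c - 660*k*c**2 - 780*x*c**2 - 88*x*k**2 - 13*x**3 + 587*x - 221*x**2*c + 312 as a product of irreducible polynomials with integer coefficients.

Group: 13*x*(-x**2 - 8*x*k - 17*x*c + 10*x - 40*k*c + 104*k - 60*c**2 + 141*c + 39) + (11*k + 8)*(-x**2 - 8*x*k - 17*x*c + 10*x - 40*k*c + 104*k - 60*c**2 + 141*c + 39); both groups contain (-x**2 - 8*x*k - 17*x*c + 10*x - 40*k*c + 104*k - 60*c**2 + 141*c + 39), so (13*x + 11*k + 8) is a factor with cofactor -x**2 - 8*x*k - 17*x*c + 10*x - 40*k*c + 104*k - 60*c**2 + 141*c + 39.
The cofactor groups again: -x**2 - 8*x*k - 17*x*c + 10*x - 40*k*c + 104*k - 60*c**2 + 141*c + 39 = -x*(x + 8*k + 12*c + 3) + (-5*c + 13)*(x + 8*k + 12*c + 3); both groups contain (x + 8*k + 12*c + 3), giving -(x + 5*c - 13)*(x + 8*k + 12*c + 3).

-(13*x + 11*k + 8)*(x + 8*k + 12*c + 3)*(x + 5*c - 13)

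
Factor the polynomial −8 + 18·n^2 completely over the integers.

Every term has a factor of 2. Then 9·n^2 − 4 = (3·n)² − (2)².

2·(3·n + 2)·(3·n − 2)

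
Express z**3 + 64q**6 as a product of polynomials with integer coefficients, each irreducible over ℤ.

(z + 4q**2)(z**2 - 4zq**2 + 16q**4)

Recognize a sum of cubes with the parts 4q**2 and z.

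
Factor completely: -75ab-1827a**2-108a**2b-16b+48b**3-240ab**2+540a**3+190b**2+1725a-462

(12a+8b-11)(15a-3b-7)(3a-2b-6)

Group: 12a(45a**2-39ab-111a+6b**2+32b+42) + (8b-11)(45a**2-39ab-111a+6b**2+32b+42); both groups contain (45a**2-39ab-111a+6b**2+32b+42), so (12a+8b-11) is a factor with cofactor 45a**2-39ab-111a+6b**2+32b+42.
The cofactor groups again: 45a**2-39ab-111a+6b**2+32b+42 = 3a(15a-3b-7) + (-2b-6)(15a-3b-7); both groups contain (15a-3b-7), giving (3a-2b-6)(15a-3b-7).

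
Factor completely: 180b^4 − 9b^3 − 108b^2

9b^2(4b + 3)(5b − 4)

Pull out the common factor 9b^2, then factor the remaining trinomial.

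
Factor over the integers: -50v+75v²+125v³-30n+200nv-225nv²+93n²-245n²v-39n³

Group: n(-39n²-50nv+15n+25v²+25v) + (5v-2)(-39n²-50nv+15n+25v²+25v); both groups contain (-39n²-50nv+15n+25v²+25v), so (n+5v-2) is a factor with cofactor -39n²-50nv+15n+25v²+25v.
The cofactor groups again: -39n²-50nv+15n+25v²+25v = -13n(3n+5v) + (5v+5)(3n+5v); both groups contain (3n+5v), giving -(13n-5v-5)(3n+5v).

-(13n-5v-5)(3n+5v)(n+5v-2)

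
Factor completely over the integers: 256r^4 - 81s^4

(4r + 3s)(4r - 3s)(16r^2 + 9s^2)

Write as (16r^2)² − (9s^2)², then factor 16r^2 - 9s^2 once more.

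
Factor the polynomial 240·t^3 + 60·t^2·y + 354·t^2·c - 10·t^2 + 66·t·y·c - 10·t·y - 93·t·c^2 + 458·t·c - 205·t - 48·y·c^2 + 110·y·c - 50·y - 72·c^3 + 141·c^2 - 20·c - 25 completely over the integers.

Group: 6·t·(40·t^2 + 10·t·y + 79·t·c - 35·t + 16·y·c - 10·y + 24·c^2 - 7·c - 5) + (-3·c + 5)·(40·t^2 + 10·t·y + 79·t·c - 35·t + 16·y·c - 10·y + 24·c^2 - 7·c - 5); both groups contain (40·t^2 + 10·t·y + 79·t·c - 35·t + 16·y·c - 10·y + 24·c^2 - 7·c - 5), so (6·t - 3·c + 5) is a factor with cofactor 40·t^2 + 10·t·y + 79·t·c - 35·t + 16·y·c - 10·y + 24·c^2 - 7·c - 5.
The cofactor groups again: 40·t^2 + 10·t·y + 79·t·c - 35·t + 16·y·c - 10·y + 24·c^2 - 7·c - 5 = 5·t·(8·t + 2·y + 3·c + 1) + (8·c - 5)·(8·t + 2·y + 3·c + 1); both groups contain (8·t + 2·y + 3·c + 1), giving (5·t + 8·c - 5)·(8·t + 2·y + 3·c + 1).

(6·t - 3·c + 5)·(8·t + 2·y + 3·c + 1)·(5·t + 8·c - 5)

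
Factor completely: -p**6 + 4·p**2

Factor out p**2 first: what remains is -p**4 + 4.
Recognize a difference of squares with the parts 2 and p**2.

-p**2·(p**2 + 2)·(p**2 - 2)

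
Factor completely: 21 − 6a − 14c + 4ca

(2a − 7)(2c − 3)

Group as (4ca − 14c) + (−6a + 21) = 2c(2a − 7) − 3(2a − 7).
Both groups share the factor (2a − 7).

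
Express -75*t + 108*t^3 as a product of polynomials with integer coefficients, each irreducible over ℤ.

3*t*(6*t + 5)*(6*t - 5)

Factor out 3*t, leaving 36*t^2 - 25, which is a difference of two squares.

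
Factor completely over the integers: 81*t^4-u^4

(3*t)⁴ − (u)⁴ = ((3*t)² − (u)²)((3*t)² + (u)²); the first factor splits again, the second (9*t^2+u^2) is irreducible.

(3*t+u)*(3*t-u)*(9*t^2+u^2)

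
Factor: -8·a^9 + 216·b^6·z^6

Pull out the common factor 8, leaving 27·b^6·z^6 - a^9.
Recognize a difference of cubes with the parts 3·b^2·z^2 and a^3.

8·(3·b^2·z^2 - a^3)·(9·b^4·z^4 + 3·b^2·a^3·z^2 + a^6)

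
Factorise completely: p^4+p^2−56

Substitute u = p^2 to get a quadratic in u, then factor.
p^2+8 is irreducible over ℤ (always positive, so no real roots).
p^2−7 is irreducible over ℤ (7 is not a perfect square).

(p^2+8)(p^2−7)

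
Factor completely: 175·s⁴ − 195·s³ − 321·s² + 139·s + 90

Testing divisors of the constant over divisors of the leading coefficient, s = 9/5 is a root, giving the factor (5·s − 9) and quotient 35·s³ + 24·s² − 21·s − 10.
Next, s = −2/5 is a root, so (5·s + 2) is a factor; dividing leaves 7·s² + 2·s − 5.
The remaining quadratic factors as (s + 1)(7·s − 5).

(5·s + 2)·(5·s − 9)·(7·s − 5)·(s + 1)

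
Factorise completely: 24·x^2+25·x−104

(3·x+8)·(8·x−13)

Need a pair with product 24·(−104) = −2496 and sum 25: that's 64 and −39.
Split the middle term: 24·x^2+64·x − 39·x−104 = 8·x·(3·x+8) − 13·(3·x+8).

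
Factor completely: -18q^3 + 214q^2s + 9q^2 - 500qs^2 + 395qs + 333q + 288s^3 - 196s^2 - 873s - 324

-(2q - 4s + 9)(9q - 8s - 9)(q - 9s - 4)

Group: q(-18q^2 + 52qs - 63q - 32s^2 + 36s + 81) + (-9s - 4)(-18q^2 + 52qs - 63q - 32s^2 + 36s + 81); both groups contain (-18q^2 + 52qs - 63q - 32s^2 + 36s + 81), so (q - 9s - 4) is a factor with cofactor -18q^2 + 52qs - 63q - 32s^2 + 36s + 81.
The cofactor groups again: -18q^2 + 52qs - 63q - 32s^2 + 36s + 81 = -9q(2q - 4s + 9) + (8s + 9)(2q - 4s + 9); both groups contain (2q - 4s + 9), giving -(9q - 8s - 9)(2q - 4s + 9).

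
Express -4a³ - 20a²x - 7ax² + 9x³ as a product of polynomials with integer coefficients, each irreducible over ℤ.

-(2a + 9x)(2a - x)(a + x)

Group: 2a(-2a² - ax + x²) + 9x(-2a² - ax + x²); both groups contain (-2a² - ax + x²), so (2a + 9x) is a factor with cofactor -2a² - ax + x².
The cofactor groups again: -2a² - ax + x² = -2a(a + x) + x(a + x); both groups contain (a + x), giving -(2a - x)(a + x).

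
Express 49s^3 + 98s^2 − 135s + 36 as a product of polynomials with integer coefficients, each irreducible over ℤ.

(7s − 3)(7s − 4)(s + 3)

Testing divisors of the constant over divisors of the leading coefficient, s = 3/7 is a root, giving the factor (7s − 3) and quotient 7s^2 + 17s − 12.
The remaining quadratic factors as (s + 3)(7s − 4).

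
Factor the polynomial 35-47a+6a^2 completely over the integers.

Need a pair with product 6·35 = 210 and sum -47: that's -5 and -42.
Split the middle term: 6a^2-5a - 42a+35 = a(6a-5) - 7(6a-5).

(6a-5)(a-7)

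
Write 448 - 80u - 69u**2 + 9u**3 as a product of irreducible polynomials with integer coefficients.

(3u + 8)(3u - 7)(u - 8)

Trying the rational-root candidates, u = 8 is a root, so (u - 8) is a factor; dividing leaves 9u**2 + 3u - 56.
The remaining quadratic factors as (3u - 7)(3u + 8).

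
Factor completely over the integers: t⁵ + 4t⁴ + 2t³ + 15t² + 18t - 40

Among the possible rational roots, t = -2 is a root, so (t + 2) is a factor; dividing leaves t⁴ + 2t³ - 2t² + 19t - 20.
Continuing, t = -4 is a root, so (t + 4) is a factor; dividing leaves t³ - 2t² + 6t - 5.
Next, t = 1 is a root, giving the factor (t - 1) and quotient t² - t + 5.
The quadratic t² - t + 5 has discriminant -19 < 0 and is irreducible over ℤ.

(t + 2)(t + 4)(t - 1)(t² - t + 5)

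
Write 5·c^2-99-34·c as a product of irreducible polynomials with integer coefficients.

Need a pair with product 5·(-99) = -495 and sum -34: that's 11 and -45.
Split the middle term: 5·c^2+11·c - 45·c-99 = c·(5·c+11) - 9·(5·c+11).

(5·c+11)·(c-9)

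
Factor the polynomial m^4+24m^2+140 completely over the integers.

(m^2+10)(m^2+14)

Substitute u = m^2 to get a quadratic in u, then factor.
m^2+10 is irreducible over ℤ (always positive, so no real roots).
m^2+14 is irreducible over ℤ (always positive, so no real roots).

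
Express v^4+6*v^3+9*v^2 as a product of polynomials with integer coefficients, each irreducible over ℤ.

Every term has a factor of v^2; factoring it out leaves v^2+6*v+9.
Recognize a perfect-square trinomial with the parts v and 3.

v^2*(v+3)^2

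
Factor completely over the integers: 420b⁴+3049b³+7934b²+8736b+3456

(3b+8)(4b+9)(5b+6)(7b+8)

Among the possible rational roots, b = -8/3 is a root, so (3b+8) divides it; the quotient is 140b³+643b²+930b+432.
Then b = -8/7 is a root, so (7b+8) is a factor; dividing leaves 20b²+69b+54.
The remaining quadratic factors as (4b+9)(5b+6).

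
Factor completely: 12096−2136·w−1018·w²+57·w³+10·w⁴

Testing divisors of the constant over divisors of the leading coefficient, w = 14/5 is a root, so (5·w−14) divides it; the quotient is 2·w³+17·w²−156·w−864.
Then w = −9/2 is a root, giving the factor (2·w+9) and quotient w²+4·w−96.
The remaining quadratic factors as (w−8)(w+12).

(2·w+9)·(5·w−14)·(w+12)·(w−8)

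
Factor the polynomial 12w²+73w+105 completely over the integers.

Need a pair with product 12·105 = 1260 and sum 73: that's 28 and 45.
Split the middle term: 12w²+28w + 45w+105 = 4w(3w+7) + 15(3w+7).

(3w+7)(4w+15)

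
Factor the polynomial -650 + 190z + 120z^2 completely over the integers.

10(3z - 5)(4z + 13)

Pull out the common factor 10, then factor the remaining trinomial.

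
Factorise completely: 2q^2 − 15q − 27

(2q + 3)(q − 9)

Need a pair with product 2·(−27) = −54 and sum −15: that's 3 and −18.
Split the middle term: 2q^2 + 3q − 18q − 27 = q(2q + 3) − 9(2q + 3).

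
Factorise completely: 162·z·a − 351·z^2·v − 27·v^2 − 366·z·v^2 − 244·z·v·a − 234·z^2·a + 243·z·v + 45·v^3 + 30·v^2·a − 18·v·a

Group: 3·v·(−117·z^2 − 122·z·v + 81·z + 15·v^2 − 9·v) + 2·a·(−117·z^2 − 122·z·v + 81·z + 15·v^2 − 9·v); both groups contain (−117·z^2 − 122·z·v + 81·z + 15·v^2 − 9·v), so (3·v + 2·a) is a factor with cofactor −117·z^2 − 122·z·v + 81·z + 15·v^2 − 9·v.
The cofactor groups again: −117·z^2 − 122·z·v + 81·z + 15·v^2 − 9·v = −9·z·(13·z + 15·v − 9) + v·(13·z + 15·v − 9); both groups contain (13·z + 15·v − 9), giving −(9·z − v)·(13·z + 15·v − 9).

−(9·z − v)·(13·z + 15·v − 9)·(3·v + 2·a)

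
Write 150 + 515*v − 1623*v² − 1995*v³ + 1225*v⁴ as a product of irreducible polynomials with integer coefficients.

Among the possible rational roots, v = −1/5 is a root, so (5*v + 1) is a factor; dividing leaves 245*v³ − 448*v² − 235*v + 150.
Next, v = 2/5 is a root, so (5*v − 2) divides it; the quotient is 49*v² − 70*v − 75.
The remaining quadratic factors as (7*v + 5)(7*v − 15).

(5*v + 1)*(5*v − 2)*(7*v + 5)*(7*v − 15)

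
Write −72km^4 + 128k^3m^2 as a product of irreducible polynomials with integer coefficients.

8km^2(4k + 3m)(4k − 3m)

Every term has a factor of 8km^2. Then 16k^2 − 9m^2 = (4k)² − (3m)².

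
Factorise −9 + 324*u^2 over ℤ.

Factor out 9, leaving 36*u^2 − 1, which is a difference of two squares.

9*(6*u + 1)*(6*u − 1)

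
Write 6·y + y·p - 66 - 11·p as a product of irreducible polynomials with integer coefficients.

(p + 6)·(y - 11)

Group as (y·p + 6·y) + (-11·p - 66) = y·(p + 6) - 11·(p + 6).
Both groups share the factor (p + 6).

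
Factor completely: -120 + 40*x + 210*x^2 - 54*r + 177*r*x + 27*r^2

(3*r + 15*x - 10)*(9*r + 14*x + 12)

Group: 9*r*(3*r + 15*x - 10) + (14*x + 12)*(3*r + 15*x - 10); both groups contain (3*r + 15*x - 10).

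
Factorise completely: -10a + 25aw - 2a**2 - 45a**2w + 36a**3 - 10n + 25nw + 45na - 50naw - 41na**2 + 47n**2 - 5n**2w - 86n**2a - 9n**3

-(9n - 4a + 5w - 2)(n + 9a - 5)(n + a)

Group: 9n(-n**2 - 10na + 5n - 9a**2 + 5a) + (-4a + 5w - 2)(-n**2 - 10na + 5n - 9a**2 + 5a); both groups contain (-n**2 - 10na + 5n - 9a**2 + 5a), so (9n - 4a + 5w - 2) is a factor with cofactor -n**2 - 10na + 5n - 9a**2 + 5a.
The cofactor groups again: -n**2 - 10na + 5n - 9a**2 + 5a = -n(n + a) + (-9a + 5)(n + a); both groups contain (n + a), giving -(n + 9a - 5)(n + a).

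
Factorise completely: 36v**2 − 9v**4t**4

−9v**2(vt**2 + 2)(vt**2 − 2)

Every term has a factor of 9v**2; factoring it out leaves −v**2t**4 + 4.
Recognize a difference of squares with the parts 2 and vt**2.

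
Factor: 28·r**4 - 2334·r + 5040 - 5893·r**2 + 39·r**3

(4·r - 3)·(7·r + 8)·(r + 15)·(r - 14)

Testing divisors of the constant over divisors of the leading coefficient, r = -8/7 is a root, so (7·r + 8) divides it; the quotient is 4·r**3 + r**2 - 843·r + 630.
Then r = -15 is a root, giving the factor (r + 15) and quotient 4·r**2 - 59·r + 42.
The remaining quadratic factors as (4·r - 3)(r - 14).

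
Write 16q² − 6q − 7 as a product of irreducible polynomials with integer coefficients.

(2q + 1)(8q − 7)

Need a pair with product 16·(−7) = −112 and sum −6: that's −14 and 8.
Split the middle term: 16q² − 14q + 8q − 7 = 2q(8q − 7) + (8q − 7).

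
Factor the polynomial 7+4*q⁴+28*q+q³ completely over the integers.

(4*q+1)*(q³+7)

Group as (4*q⁴+28*q) + (q³+7) = 4*q*(q³+7) + (q³+7).
Both groups share the factor (q³+7).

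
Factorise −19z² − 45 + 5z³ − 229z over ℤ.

Testing divisors of the constant over divisors of the leading coefficient, z = −1/5 is a root, so (5z + 1) divides it; the quotient is z² − 4z − 45.
The remaining quadratic factors as (z − 9)(z + 5).

(5z + 1)(z + 5)(z − 9)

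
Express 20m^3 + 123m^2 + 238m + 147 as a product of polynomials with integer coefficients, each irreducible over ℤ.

By the rational root theorem, m = -3 is a root, so (m + 3) is a factor; dividing leaves 20m^2 + 63m + 49.
The remaining quadratic factors as (4m + 7)(5m + 7).

(4m + 7)(5m + 7)(m + 3)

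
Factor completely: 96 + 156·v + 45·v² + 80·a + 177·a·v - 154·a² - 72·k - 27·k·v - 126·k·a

-(9·k + 11·a - 15·v - 12)·(14·a + 3·v + 8)

Group: -9·k·(14·a + 3·v + 8) + (-11·a + 15·v + 12)·(14·a + 3·v + 8); both groups contain (14·a + 3·v + 8).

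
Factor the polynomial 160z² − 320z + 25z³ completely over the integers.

Pull out the common factor 5z, then factor the remaining trinomial.

5z(5z − 8)(z + 8)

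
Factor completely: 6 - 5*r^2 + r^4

(r^2 - 2)*(r^2 - 3)

Substitute u = r^2 to get a quadratic in u, then factor.
r^2 - 2 is irreducible over ℤ (2 is not a perfect square).
r^2 - 3 is irreducible over ℤ (3 is not a perfect square).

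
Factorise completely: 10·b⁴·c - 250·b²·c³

Factor out 10·b²·c, leaving b² - 25·c², which is a difference of two squares.

10·b²·c·(b + 5·c)·(b - 5·c)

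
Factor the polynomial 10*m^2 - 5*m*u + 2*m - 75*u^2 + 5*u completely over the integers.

(2*m + 5*u)*(5*m - 15*u + 1)

Group: 5*m*(2*m + 5*u) + (-15*u + 1)*(2*m + 5*u); both groups contain (2*m + 5*u).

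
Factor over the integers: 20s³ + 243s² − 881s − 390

(4s − 13)(5s + 2)(s + 15)

Among the possible rational roots, s = 13/4 is a root, giving the factor (4s − 13) and quotient 5s² + 77s + 30.
The remaining quadratic factors as (s + 15)(5s + 2).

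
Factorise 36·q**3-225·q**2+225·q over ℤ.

9·q·(4·q-5)·(q-5)

Pull out the common factor 9·q, then factor the remaining trinomial.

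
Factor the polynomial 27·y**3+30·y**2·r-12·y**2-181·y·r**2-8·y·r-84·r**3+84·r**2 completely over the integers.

Group: 9·y·(3·y**2+2·y·r-21·r**2) + (4·r-4)·(3·y**2+2·y·r-21·r**2); both groups contain (3·y**2+2·y·r-21·r**2), so (9·y+4·r-4) is a factor with cofactor 3·y**2+2·y·r-21·r**2.
The cofactor groups again: 3·y**2+2·y·r-21·r**2 = y·(3·y-7·r) + 3·r·(3·y-7·r); both groups contain (3·y-7·r), giving (y+3·r)·(3·y-7·r).

(3·y-7·r)·(y+3·r)·(9·y+4·r-4)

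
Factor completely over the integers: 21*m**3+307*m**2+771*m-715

(3*m+13)*(7*m-5)*(m+11)

Testing divisors of the constant over divisors of the leading coefficient, m = -13/3 is a root, giving the factor (3*m+13) and quotient 7*m**2+72*m-55.
The remaining quadratic factors as (m+11)(7*m-5).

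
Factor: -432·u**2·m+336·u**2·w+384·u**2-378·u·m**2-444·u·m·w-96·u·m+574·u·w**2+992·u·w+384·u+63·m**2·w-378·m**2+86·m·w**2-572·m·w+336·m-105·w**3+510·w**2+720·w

-(6·u-w+6)·(8·u+7·m+15·w)·(9·m-7·w-8)

Group: 8·u·(-54·u·m+42·u·w+48·u+9·m·w-54·m-7·w**2+34·w+48) + (7·m+15·w)·(-54·u·m+42·u·w+48·u+9·m·w-54·m-7·w**2+34·w+48); both groups contain (-54·u·m+42·u·w+48·u+9·m·w-54·m-7·w**2+34·w+48), so (8·u+7·m+15·w) is a factor with cofactor -54·u·m+42·u·w+48·u+9·m·w-54·m-7·w**2+34·w+48.
The cofactor groups again: -54·u·m+42·u·w+48·u+9·m·w-54·m-7·w**2+34·w+48 = -9·m·(6·u-w+6) + (7·w+8)·(6·u-w+6); both groups contain (6·u-w+6), giving -(9·m-7·w-8)·(6·u-w+6).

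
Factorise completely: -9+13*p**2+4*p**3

(4*p-3)*(p+1)*(p+3)

Trying the rational-root candidates, p = 3/4 is a root, so (4*p-3) divides it; the quotient is p**2+4*p+3.
The remaining quadratic factors as (p+1)(p+3).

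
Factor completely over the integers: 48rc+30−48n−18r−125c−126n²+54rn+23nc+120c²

(6r−14n+15c−10)(9n+8c−3)

Group: 6r(9n+8c−3) + (−14n+15c−10)(9n+8c−3); both groups contain (9n+8c−3).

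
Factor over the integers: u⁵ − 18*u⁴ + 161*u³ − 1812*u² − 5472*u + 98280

(u + 6)*(u − 15)*(u − 7)*(u² − 2*u + 156)

Trying the rational-root candidates, u = −6 is a root, giving the factor (u + 6) and quotient u⁴ − 24*u³ + 305*u² − 3642*u + 16380.
Then u = 15 is a root, giving the factor (u − 15) and quotient u³ − 9*u² + 170*u − 1092.
Continuing, u = 7 is a root, giving the factor (u − 7) and quotient u² − 2*u + 156.
The quadratic u² − 2*u + 156 has discriminant −620 < 0 and is irreducible over ℤ.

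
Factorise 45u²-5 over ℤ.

5(3u+1)(3u-1)

Pull out the common factor 5; 9u²-1 is a difference of squares.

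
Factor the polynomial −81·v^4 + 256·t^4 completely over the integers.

(4·t + 3·v)·(4·t − 3·v)·(16·t^2 + 9·v^2)

Difference of squares twice: with A = 4·t and B = 3·v, A⁴ − B⁴ = (A² − B²)(A² + B²), and A² − B² factors again.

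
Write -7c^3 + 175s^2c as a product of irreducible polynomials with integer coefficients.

Factor out 7c, leaving 25s^2 - c^2, which is a difference of two squares.

7c(5s - c)(5s + c)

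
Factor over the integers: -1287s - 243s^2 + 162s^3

Pull out the common factor 9s, then factor the remaining trinomial.

9s(3s - 11)(6s + 13)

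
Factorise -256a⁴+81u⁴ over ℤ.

(3u)⁴ − (4a)⁴ = ((3u)² − (4a)²)((3u)² + (4a)²); the first factor splits again, the second (9u²+16a²) is irreducible.

(3u-4a)(3u+4a)(9u²+16a²)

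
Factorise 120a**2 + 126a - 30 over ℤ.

6(4a + 5)(5a - 1)

Pull out the common factor 6, then factor the remaining trinomial.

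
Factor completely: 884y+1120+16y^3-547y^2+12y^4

(2y-7)(6y+5)(y+8)(y-4)

Trying the rational-root candidates, y = 4 is a root, so (y-4) divides it; the quotient is 12y^3+64y^2-291y-280.
Then y = -5/6 is a root, giving the factor (6y+5) and quotient 2y^2+9y-56.
The remaining quadratic factors as (2y-7)(y+8).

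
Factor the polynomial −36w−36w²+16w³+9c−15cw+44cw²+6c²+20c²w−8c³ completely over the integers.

−(2c+w−3)(4c+4w+3)(c−4w)

Group: c(−8c²−12cw+6c−4w²+9w+9) − 4w(−8c²−12cw+6c−4w²+9w+9); both groups contain (−8c²−12cw+6c−4w²+9w+9), so (c−4w) is a factor with cofactor −8c²−12cw+6c−4w²+9w+9.
The cofactor groups again: −8c²−12cw+6c−4w²+9w+9 = −2c(4c+4w+3) + (−w+3)(4c+4w+3); both groups contain (4c+4w+3), giving −(2c+w−3)(4c+4w+3).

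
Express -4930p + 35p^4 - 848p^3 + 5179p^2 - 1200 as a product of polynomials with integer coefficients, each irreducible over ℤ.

Testing divisors of the constant over divisors of the leading coefficient, p = 15 is a root, so (p - 15) divides it; the quotient is 35p^3 - 323p^2 + 334p + 80.
Then p = 8 is a root, giving the factor (p - 8) and quotient 35p^2 - 43p - 10.
The remaining quadratic factors as (5p + 1)(7p - 10).

(5p + 1)(7p - 10)(p - 15)(p - 8)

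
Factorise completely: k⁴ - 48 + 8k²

Substitute u = k² to get a quadratic in u, then factor.
k² + 12 is irreducible over ℤ (always positive, so no real roots).
k² - 4 is a difference of squares.

(k + 2)(k - 2)(k² + 12)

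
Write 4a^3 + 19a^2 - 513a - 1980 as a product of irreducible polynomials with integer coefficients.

Testing divisors of the constant over divisors of the leading coefficient, a = -12 is a root, so (a + 12) divides it; the quotient is 4a^2 - 29a - 165.
The remaining quadratic factors as (a - 11)(4a + 15).

(4a + 15)(a + 12)(a - 11)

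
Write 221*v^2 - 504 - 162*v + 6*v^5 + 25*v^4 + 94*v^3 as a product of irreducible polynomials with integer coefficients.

(2*v + 3)*(3*v - 4)*(v + 3)*(v^2 + v + 14)

By the rational root theorem, v = 4/3 is a root, so (3*v - 4) is a factor; dividing leaves 2*v^4 + 11*v^3 + 46*v^2 + 135*v + 126.
Then v = -3 is a root, so (v + 3) divides it; the quotient is 2*v^3 + 5*v^2 + 31*v + 42.
Next, v = -3/2 is a root, so (2*v + 3) is a factor; dividing leaves v^2 + v + 14.
The quadratic v^2 + v + 14 has discriminant -55 < 0 and is irreducible over ℤ.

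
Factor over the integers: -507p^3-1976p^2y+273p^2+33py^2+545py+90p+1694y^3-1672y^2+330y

-(13p+14y-10)(13p-11y+3)(3p+11y)

Group: 13p(-39p^2-185py+30p-154y^2+110y) + (-11y+3)(-39p^2-185py+30p-154y^2+110y); both groups contain (-39p^2-185py+30p-154y^2+110y), so (13p-11y+3) is a factor with cofactor -39p^2-185py+30p-154y^2+110y.
The cofactor groups again: -39p^2-185py+30p-154y^2+110y = -13p(3p+11y) + (-14y+10)(3p+11y); both groups contain (3p+11y), giving -(13p+14y-10)(3p+11y).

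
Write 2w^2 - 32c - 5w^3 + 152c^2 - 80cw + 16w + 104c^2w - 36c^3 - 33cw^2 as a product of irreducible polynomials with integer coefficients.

-(2c - 5w - 8)(2c - w)(9c + w - 2)

Group: 2c(-18c^2 + 43cw + 76c + 5w^2 - 2w - 16) - w(-18c^2 + 43cw + 76c + 5w^2 - 2w - 16); both groups contain (-18c^2 + 43cw + 76c + 5w^2 - 2w - 16), so (2c - w) is a factor with cofactor -18c^2 + 43cw + 76c + 5w^2 - 2w - 16.
The cofactor groups again: -18c^2 + 43cw + 76c + 5w^2 - 2w - 16 = -9c(2c - 5w - 8) + (-w + 2)(2c - 5w - 8); both groups contain (2c - 5w - 8), giving -(9c + w - 2)(2c - 5w - 8).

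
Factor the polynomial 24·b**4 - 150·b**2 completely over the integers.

6·b**2·(2·b + 5)·(2·b - 5)

Every term has a factor of 6·b**2. Then 4·b**2 - 25 = (2·b)² − (5)².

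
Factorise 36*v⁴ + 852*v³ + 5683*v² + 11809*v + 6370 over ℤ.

By the rational root theorem, v = -14 is a root, so (v + 14) is a factor; dividing leaves 36*v³ + 348*v² + 811*v + 455.
Continuing, v = -7/3 is a root, so (3*v + 7) is a factor; dividing leaves 12*v² + 88*v + 65.
The remaining quadratic factors as (2*v + 13)(6*v + 5).

(2*v + 13)*(3*v + 7)*(6*v + 5)*(v + 14)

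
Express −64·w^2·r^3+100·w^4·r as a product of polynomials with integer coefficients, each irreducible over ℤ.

4·r·w^2·(5·w−4·r)·(5·w+4·r)

Pull out the common factor 4·w^2·r; 25·w^2−16·r^2 is a difference of squares.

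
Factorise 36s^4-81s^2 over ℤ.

Pull out the common factor 9s^2; 4s^2-9 is a difference of squares.

9s^2(2s+3)(2s-3)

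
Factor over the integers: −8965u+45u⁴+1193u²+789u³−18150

Trying the rational-root candidates, u = −11/5 is a root, so (5u+11) divides it; the quotient is 9u³+138u²−65u−1650.
Next, u = 10/3 is a root, so (3u−10) divides it; the quotient is 3u²+56u+165.
The remaining quadratic factors as (3u+11)(u+15).

(3u+11)(3u−10)(5u+11)(u+15)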